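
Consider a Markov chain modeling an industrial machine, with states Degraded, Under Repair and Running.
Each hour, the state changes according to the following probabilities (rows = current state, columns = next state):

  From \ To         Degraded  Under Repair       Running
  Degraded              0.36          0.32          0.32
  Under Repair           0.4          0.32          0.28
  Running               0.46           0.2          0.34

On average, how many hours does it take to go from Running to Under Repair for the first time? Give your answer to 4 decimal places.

3.9971

Let t(s) be the expected number of hours to first reach Under Repair from state s, with t(Under Repair) = 0. Conditioning on the first hour:
t(Degraded) = 1 + 0.36·t(Degraded) + 0.32·t(Running)
t(Running) = 1 + 0.46·t(Degraded) + 0.34·t(Running)
Solving: t(Degraded) = 3.5610, t(Running) = 3.9971.
Expected hours from Running to Under Repair: 3.9971.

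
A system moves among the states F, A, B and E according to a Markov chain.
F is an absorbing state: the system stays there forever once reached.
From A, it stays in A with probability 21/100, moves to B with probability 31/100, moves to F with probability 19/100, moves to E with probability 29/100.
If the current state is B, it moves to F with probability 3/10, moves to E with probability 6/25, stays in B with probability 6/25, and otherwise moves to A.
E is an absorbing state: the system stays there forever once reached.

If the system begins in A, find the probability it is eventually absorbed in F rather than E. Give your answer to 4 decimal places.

0.4461

Let h(s) be the probability of absorption at F starting from transient state s. Then h(F) = 1 and h(E) = 0. By first-step analysis:
h(A) = 0.19·1 + 0.21·h(A) + 0.31·h(B) + 0.29·0
h(B) = 0.3·1 + 0.22·h(A) + 0.24·h(B) + 0.24·0
Solving: h(A) = 0.4461, h(B) = 0.5239.
Starting from A, the probability is 0.4461.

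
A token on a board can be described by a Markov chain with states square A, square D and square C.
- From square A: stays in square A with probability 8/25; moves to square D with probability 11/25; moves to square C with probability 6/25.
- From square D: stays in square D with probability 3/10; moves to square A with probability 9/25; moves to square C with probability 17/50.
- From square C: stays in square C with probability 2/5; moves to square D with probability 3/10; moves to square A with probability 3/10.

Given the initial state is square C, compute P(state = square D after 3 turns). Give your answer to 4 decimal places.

Propagate the distribution vector 3 turns from square C.
After 0 turns: (0.0000, 0.0000, 1.0000)
After 1 turn: (0.3000, 0.3000, 0.4000)
After 2 turns: (0.3240, 0.3420, 0.3340)
After 3 turns: (0.3270, 0.3454, 0.3276)
P(in square D after 3 turns) = 0.3454

0.3454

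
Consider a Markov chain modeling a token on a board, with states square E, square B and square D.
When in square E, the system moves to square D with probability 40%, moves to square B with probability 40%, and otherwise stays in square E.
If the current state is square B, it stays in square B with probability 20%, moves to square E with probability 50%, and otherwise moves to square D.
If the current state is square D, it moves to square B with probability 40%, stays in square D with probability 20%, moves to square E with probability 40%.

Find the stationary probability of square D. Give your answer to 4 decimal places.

Let the stationary distribution be π with π = πP and π_1 + π_2 + π_3 = 1.
π_1 = 0.2·π_1 + 0.5·π_2 + 0.4·π_3
π_2 = 0.4·π_1 + 0.2·π_2 + 0.4·π_3
Solving with the normalization constraint gives π = (0.3611, 0.3333, 0.3056).
So the stationary probability of square D is 0.3056.

0.3056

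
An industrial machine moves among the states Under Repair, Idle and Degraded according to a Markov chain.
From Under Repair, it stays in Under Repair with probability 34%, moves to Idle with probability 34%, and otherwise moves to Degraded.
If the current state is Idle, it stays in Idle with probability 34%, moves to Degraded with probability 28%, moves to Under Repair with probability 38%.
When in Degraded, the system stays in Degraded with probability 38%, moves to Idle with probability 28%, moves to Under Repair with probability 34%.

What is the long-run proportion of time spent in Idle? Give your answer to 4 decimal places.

0.3204

Let the stationary distribution be π with π = πP and π_1 + π_2 + π_3 = 1.
π_1 = 0.34·π_1 + 0.38·π_2 + 0.34·π_3
π_2 = 0.34·π_1 + 0.34·π_2 + 0.28·π_3
Solving with the normalization constraint gives π = (0.3528, 0.3204, 0.3268).
So the stationary probability of Idle is 0.3204.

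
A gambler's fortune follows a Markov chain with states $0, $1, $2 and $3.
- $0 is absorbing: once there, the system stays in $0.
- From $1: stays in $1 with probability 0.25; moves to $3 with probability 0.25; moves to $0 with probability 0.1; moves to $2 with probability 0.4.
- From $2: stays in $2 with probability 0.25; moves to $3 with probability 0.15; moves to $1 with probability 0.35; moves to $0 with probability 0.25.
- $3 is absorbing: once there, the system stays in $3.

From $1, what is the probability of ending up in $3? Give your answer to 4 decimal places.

0.5858

Let h(s) be the probability of absorption at $3 starting from transient state s. Then h($3) = 1 and h($0) = 0. By first-step analysis:
h($1) = 0.1·0 + 0.25·h($1) + 0.4·h($2) + 0.25·1
h($2) = 0.25·0 + 0.35·h($1) + 0.25·h($2) + 0.15·1
Solving: h($1) = 0.5858, h($2) = 0.4734.
Starting from $1, the probability is 0.5858.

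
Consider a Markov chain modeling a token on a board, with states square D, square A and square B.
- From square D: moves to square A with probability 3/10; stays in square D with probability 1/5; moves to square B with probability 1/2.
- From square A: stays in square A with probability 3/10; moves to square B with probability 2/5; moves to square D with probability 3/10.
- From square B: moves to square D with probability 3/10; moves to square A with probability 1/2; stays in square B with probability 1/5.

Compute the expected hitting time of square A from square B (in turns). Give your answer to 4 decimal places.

2.2449

Let t(s) be the expected number of turns to first reach square A from state s, with t(square A) = 0. Conditioning on the first turn:
t(square D) = 1 + 0.2·t(square D) + 0.5·t(square B)
t(square B) = 1 + 0.3·t(square D) + 0.2·t(square B)
Solving: t(square D) = 2.6531, t(square B) = 2.2449.
Expected turns from square B to square A: 2.2449.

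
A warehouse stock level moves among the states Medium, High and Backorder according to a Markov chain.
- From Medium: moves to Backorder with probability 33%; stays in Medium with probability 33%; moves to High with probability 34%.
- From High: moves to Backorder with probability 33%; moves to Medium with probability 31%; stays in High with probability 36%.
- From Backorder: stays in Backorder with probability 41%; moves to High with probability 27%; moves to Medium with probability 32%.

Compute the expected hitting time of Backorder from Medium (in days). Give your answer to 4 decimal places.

Let t(s) be the expected number of days to first reach Backorder from state s, with t(Backorder) = 0. Conditioning on the first day:
t(Medium) = 1 + 0.33·t(Medium) + 0.34·t(High)
t(High) = 1 + 0.31·t(Medium) + 0.36·t(High)
Solving: t(Medium) = 3.0303, t(High) = 3.0303.
Expected days from Medium to Backorder: 3.0303.

3.0303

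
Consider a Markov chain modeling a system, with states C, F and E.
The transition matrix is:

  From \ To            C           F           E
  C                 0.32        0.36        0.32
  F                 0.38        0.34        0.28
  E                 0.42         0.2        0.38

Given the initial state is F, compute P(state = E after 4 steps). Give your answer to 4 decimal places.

0.3275

Propagate the distribution vector 4 steps from F.
After 0 steps: (0.0000, 1.0000, 0.0000)
After 1 step: (0.3800, 0.3400, 0.2800)
After 2 steps: (0.3684, 0.3084, 0.3232)
After 3 steps: (0.3708, 0.3021, 0.3271)
After 4 steps: (0.3708, 0.3016, 0.3275)
P(in E after 4 steps) = 0.3275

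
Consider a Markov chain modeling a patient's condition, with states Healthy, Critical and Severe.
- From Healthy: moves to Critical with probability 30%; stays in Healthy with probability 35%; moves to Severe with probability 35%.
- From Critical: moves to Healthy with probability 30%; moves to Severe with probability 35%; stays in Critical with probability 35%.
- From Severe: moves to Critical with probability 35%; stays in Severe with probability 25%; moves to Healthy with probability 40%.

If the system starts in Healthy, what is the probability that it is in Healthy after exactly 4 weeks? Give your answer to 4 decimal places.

0.3493

Propagate the distribution vector 4 weeks from Healthy.
After 0 weeks: (1.0000, 0.0000, 0.0000)
After 1 week: (0.3500, 0.3000, 0.3500)
After 2 weeks: (0.3525, 0.3325, 0.3150)
After 3 weeks: (0.3491, 0.3324, 0.3185)
After 4 weeks: (0.3493, 0.3325, 0.3182)
P(in Healthy after 4 weeks) = 0.3493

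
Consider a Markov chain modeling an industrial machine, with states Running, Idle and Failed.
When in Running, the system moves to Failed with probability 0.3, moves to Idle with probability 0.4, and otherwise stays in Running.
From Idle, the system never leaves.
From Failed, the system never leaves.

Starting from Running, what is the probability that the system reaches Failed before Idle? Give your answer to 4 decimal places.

0.4286

Let h(s) be the probability of absorption at Failed starting from transient state s. Then h(Failed) = 1 and h(Idle) = 0. By first-step analysis:
h(Running) = 0.3·h(Running) + 0.4·0 + 0.3·1
Solving: h(Running) = 0.4286.
Starting from Running, the probability is 0.4286.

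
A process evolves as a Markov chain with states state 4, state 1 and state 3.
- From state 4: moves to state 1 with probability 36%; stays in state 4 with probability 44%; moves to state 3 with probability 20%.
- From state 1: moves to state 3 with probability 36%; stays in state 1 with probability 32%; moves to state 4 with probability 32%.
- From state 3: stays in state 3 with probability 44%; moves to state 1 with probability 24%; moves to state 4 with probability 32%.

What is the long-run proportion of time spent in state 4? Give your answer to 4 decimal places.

Let the stationary distribution be π with π = πP and π_1 + π_2 + π_3 = 1.
π_1 = 0.44·π_1 + 0.32·π_2 + 0.32·π_3
π_2 = 0.36·π_1 + 0.32·π_2 + 0.24·π_3
Solving with the normalization constraint gives π = (0.3636, 0.3083, 0.3281).
So the stationary probability of state 4 is 0.3636.

0.3636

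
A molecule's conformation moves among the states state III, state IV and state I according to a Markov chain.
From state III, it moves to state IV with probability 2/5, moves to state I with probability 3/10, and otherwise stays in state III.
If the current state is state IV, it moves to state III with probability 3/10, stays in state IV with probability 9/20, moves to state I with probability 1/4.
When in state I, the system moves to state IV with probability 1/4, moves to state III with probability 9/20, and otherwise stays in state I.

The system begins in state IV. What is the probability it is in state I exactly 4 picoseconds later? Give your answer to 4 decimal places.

0.2811

Propagate the distribution vector 4 picoseconds from state IV.
After 0 picoseconds: (0.0000, 1.0000, 0.0000)
After 1 picosecond: (0.3000, 0.4500, 0.2500)
After 2 picoseconds: (0.3375, 0.3850, 0.2775)
After 3 picoseconds: (0.3416, 0.3776, 0.2808)
After 4 picoseconds: (0.3421, 0.3768, 0.2811)
P(in state I after 4 picoseconds) = 0.2811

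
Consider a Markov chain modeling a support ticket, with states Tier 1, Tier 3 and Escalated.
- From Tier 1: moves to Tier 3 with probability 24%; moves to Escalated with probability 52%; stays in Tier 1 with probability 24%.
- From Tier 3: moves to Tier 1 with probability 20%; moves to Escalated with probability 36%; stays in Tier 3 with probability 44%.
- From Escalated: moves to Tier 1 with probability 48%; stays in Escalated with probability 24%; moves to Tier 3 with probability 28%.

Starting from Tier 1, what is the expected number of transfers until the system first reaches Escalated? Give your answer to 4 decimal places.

Let t(s) be the expected number of transfers to first reach Escalated from state s, with t(Escalated) = 0. Conditioning on the first transfer:
t(Tier 1) = 1 + 0.24·t(Tier 1) + 0.24·t(Tier 3)
t(Tier 3) = 1 + 0.2·t(Tier 1) + 0.44·t(Tier 3)
Solving: t(Tier 1) = 2.1186, t(Tier 3) = 2.5424.
Expected transfers from Tier 1 to Escalated: 2.1186.

2.1186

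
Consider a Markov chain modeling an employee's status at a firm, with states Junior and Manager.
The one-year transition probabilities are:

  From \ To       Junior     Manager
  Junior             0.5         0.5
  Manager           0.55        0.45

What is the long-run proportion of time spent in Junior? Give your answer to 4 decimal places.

0.5238

Let the stationary distribution be π with π = πP and π_1 + π_2 = 1.
π_1 = 0.5·π_1 + 0.55·π_2
Solving with the normalization constraint gives π = (0.5238, 0.4762).
So the stationary probability of Junior is 0.5238.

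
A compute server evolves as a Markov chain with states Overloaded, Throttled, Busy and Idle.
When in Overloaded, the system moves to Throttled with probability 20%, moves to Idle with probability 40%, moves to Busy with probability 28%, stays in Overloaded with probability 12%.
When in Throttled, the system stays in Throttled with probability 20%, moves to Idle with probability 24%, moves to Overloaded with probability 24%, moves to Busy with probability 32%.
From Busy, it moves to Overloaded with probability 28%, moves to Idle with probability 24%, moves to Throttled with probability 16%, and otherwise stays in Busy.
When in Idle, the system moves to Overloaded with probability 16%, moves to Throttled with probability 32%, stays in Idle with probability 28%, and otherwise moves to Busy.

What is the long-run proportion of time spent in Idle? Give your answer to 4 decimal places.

0.2841

Let the stationary distribution be π with π = πP and π_1 + π_2 + π_3 + π_4 = 1.
π_1 = 0.12·π_1 + 0.24·π_2 + 0.28·π_3 + 0.16·π_4
π_2 = 0.2·π_1 + 0.2·π_2 + 0.16·π_3 + 0.32·π_4
π_3 = 0.28·π_1 + 0.32·π_2 + 0.32·π_3 + 0.24·π_4
Solving with the normalization constraint gives π = (0.2043, 0.2225, 0.2891, 0.2841).
So the stationary probability of Idle is 0.2841.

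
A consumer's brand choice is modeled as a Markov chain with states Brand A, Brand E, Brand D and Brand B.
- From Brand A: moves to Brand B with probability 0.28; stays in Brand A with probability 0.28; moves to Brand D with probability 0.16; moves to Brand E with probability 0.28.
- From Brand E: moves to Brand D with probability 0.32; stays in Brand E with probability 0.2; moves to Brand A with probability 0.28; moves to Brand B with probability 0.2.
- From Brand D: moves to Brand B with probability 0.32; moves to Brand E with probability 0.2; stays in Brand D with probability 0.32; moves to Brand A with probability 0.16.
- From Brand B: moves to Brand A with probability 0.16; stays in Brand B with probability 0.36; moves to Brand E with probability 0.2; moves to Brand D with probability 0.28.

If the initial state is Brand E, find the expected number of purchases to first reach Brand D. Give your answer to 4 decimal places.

3.7071

Let t(s) be the expected number of purchases to first reach Brand D from state s, with t(Brand D) = 0. Conditioning on the first purchase:
t(Brand A) = 1 + 0.28·t(Brand A) + 0.28·t(Brand E) + 0.28·t(Brand B)
t(Brand E) = 1 + 0.28·t(Brand A) + 0.2·t(Brand E) + 0.2·t(Brand B)
t(Brand B) = 1 + 0.16·t(Brand A) + 0.2·t(Brand E) + 0.36·t(Brand B)
Solving: t(Brand A) = 4.3075, t(Brand E) = 3.7071, t(Brand B) = 3.7978.
Expected purchases from Brand E to Brand D: 3.7071.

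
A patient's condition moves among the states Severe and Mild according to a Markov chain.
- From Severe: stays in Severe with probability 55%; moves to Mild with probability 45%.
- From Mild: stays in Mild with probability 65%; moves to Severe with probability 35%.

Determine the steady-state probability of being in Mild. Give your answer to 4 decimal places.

Let the stationary distribution be π with π = πP and π_1 + π_2 = 1.
π_1 = 0.55·π_1 + 0.35·π_2
Solving with the normalization constraint gives π = (0.4375, 0.5625).
So the stationary probability of Mild is 0.5625.

0.5625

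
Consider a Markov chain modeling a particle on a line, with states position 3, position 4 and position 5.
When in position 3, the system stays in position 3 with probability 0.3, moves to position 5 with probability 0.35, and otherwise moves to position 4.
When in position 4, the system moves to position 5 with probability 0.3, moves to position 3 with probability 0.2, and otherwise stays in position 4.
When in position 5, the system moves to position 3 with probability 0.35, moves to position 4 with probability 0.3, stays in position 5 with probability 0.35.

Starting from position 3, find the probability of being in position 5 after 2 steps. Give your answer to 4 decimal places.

Sum over the intermediate state after 1 step:
P = P(position 3→position 3)·P(position 3→position 5) + P(position 3→position 4)·P(position 4→position 5) + P(position 3→position 5)·P(position 5→position 5)
  = 0.3×0.35 + 0.35×0.3 + 0.35×0.35
  = 0.1050 + 0.1050 + 0.1225 = 0.3325

0.3325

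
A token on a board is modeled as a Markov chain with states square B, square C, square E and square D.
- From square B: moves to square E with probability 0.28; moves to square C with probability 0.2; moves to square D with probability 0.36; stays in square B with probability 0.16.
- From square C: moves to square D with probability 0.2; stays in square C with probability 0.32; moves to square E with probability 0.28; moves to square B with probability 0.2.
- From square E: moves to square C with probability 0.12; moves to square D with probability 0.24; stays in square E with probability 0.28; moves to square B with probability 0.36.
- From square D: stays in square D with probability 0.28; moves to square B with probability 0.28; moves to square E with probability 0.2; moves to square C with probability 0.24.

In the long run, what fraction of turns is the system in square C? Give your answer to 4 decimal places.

0.2162

Let the stationary distribution be π with π = πP and π_1 + π_2 + π_3 + π_4 = 1.
π_1 = 0.16·π_1 + 0.2·π_2 + 0.36·π_3 + 0.28·π_4
π_2 = 0.2·π_1 + 0.32·π_2 + 0.12·π_3 + 0.24·π_4
π_3 = 0.28·π_1 + 0.28·π_2 + 0.28·π_3 + 0.2·π_4
Solving with the normalization constraint gives π = (0.2530, 0.2162, 0.2582, 0.2726).
So the stationary probability of square C is 0.2162.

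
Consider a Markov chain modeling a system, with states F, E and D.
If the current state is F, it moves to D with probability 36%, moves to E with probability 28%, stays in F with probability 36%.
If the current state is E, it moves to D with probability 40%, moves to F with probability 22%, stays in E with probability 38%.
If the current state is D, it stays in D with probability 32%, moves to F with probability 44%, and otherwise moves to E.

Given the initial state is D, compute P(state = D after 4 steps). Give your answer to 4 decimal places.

Propagate the distribution vector 4 steps from D.
After 0 steps: (0.0000, 0.0000, 1.0000)
After 1 step: (0.4400, 0.2400, 0.3200)
After 2 steps: (0.3520, 0.2912, 0.3568)
After 3 steps: (0.3478, 0.2948, 0.3574)
After 4 steps: (0.3473, 0.2952, 0.3575)
P(in D after 4 steps) = 0.3575

0.3575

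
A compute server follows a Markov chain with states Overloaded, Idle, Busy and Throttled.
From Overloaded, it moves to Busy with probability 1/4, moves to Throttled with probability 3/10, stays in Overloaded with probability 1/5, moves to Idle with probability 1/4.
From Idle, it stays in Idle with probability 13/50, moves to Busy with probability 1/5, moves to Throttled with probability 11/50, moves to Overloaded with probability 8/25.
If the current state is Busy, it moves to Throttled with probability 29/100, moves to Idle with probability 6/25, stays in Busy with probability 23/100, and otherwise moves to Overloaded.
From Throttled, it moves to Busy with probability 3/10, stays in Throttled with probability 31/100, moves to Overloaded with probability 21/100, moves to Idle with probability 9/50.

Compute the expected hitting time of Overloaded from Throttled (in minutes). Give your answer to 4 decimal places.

Let t(s) be the expected number of minutes to first reach Overloaded from state s, with t(Overloaded) = 0. Conditioning on the first minute:
t(Idle) = 1 + 0.26·t(Idle) + 0.2·t(Busy) + 0.22·t(Throttled)
t(Busy) = 1 + 0.24·t(Idle) + 0.23·t(Busy) + 0.29·t(Throttled)
t(Throttled) = 1 + 0.18·t(Idle) + 0.3·t(Busy) + 0.31·t(Throttled)
Solving: t(Idle) = 3.6657, t(Busy) = 4.0027, t(Throttled) = 4.1458.
Expected minutes from Throttled to Overloaded: 4.1458.

4.1458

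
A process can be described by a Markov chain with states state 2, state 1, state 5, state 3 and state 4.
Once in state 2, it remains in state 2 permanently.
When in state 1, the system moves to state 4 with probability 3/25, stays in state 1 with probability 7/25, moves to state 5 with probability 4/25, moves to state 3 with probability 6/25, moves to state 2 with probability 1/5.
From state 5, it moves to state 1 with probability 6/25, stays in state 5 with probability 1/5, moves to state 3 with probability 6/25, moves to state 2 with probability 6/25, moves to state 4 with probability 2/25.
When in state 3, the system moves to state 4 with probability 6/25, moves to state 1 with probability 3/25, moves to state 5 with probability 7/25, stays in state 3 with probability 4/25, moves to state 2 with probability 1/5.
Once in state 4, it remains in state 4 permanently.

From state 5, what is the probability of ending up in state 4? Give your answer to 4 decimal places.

0.3590

Let h(s) be the probability of absorption at state 4 starting from transient state s. Then h(state 4) = 1 and h(state 2) = 0. By first-step analysis:
h(state 1) = 0.2·0 + 0.28·h(state 1) + 0.16·h(state 5) + 0.24·h(state 3) + 0.12·1
h(state 5) = 0.24·0 + 0.24·h(state 1) + 0.2·h(state 5) + 0.24·h(state 3) + 0.08·1
h(state 3) = 0.2·0 + 0.12·h(state 1) + 0.28·h(state 5) + 0.16·h(state 3) + 0.24·1
Solving: h(state 1) = 0.4006, h(state 5) = 0.3590, h(state 3) = 0.4626.
Starting from state 5, the probability is 0.3590.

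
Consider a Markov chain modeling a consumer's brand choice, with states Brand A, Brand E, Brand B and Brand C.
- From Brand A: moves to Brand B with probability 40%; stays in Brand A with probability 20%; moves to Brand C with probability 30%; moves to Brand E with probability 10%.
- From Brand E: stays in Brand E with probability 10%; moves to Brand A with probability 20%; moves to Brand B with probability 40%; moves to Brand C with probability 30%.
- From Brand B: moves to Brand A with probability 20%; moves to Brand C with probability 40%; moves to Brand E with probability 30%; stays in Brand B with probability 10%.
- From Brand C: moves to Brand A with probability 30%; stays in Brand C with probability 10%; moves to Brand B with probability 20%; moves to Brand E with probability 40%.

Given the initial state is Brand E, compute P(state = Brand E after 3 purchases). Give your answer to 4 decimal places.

Propagate the distribution vector 3 purchases from Brand E.
After 0 purchases: (0.0000, 1.0000, 0.0000, 0.0000)
After 1 purchase: (0.2000, 0.1000, 0.4000, 0.3000)
After 2 purchases: (0.2300, 0.2700, 0.2200, 0.2800)
After 3 purchases: (0.2280, 0.2280, 0.2780, 0.2660)
P(in Brand E after 3 purchases) = 0.2280

0.2280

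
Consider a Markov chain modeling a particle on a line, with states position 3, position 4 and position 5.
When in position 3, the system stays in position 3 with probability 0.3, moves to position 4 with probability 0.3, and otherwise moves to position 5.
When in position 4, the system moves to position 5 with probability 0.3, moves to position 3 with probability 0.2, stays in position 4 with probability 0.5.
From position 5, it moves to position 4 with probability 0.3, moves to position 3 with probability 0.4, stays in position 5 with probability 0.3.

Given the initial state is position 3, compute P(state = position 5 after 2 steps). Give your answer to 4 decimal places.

0.3300

Sum over the intermediate state after 1 step:
P = P(position 3→position 3)·P(position 3→position 5) + P(position 3→position 4)·P(position 4→position 5) + P(position 3→position 5)·P(position 5→position 5)
  = 0.3×0.4 + 0.3×0.3 + 0.4×0.3
  = 0.1200 + 0.0900 + 0.1200 = 0.3300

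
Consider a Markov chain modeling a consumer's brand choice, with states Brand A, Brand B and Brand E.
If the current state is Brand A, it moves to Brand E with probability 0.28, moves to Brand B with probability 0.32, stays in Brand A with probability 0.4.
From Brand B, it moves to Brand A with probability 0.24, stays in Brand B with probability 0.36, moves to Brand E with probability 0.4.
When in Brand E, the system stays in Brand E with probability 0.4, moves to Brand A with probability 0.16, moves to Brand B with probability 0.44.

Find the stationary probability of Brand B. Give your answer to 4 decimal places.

0.3796

Let the stationary distribution be π with π = πP and π_1 + π_2 + π_3 = 1.
π_1 = 0.4·π_1 + 0.24·π_2 + 0.16·π_3
π_2 = 0.32·π_1 + 0.36·π_2 + 0.44·π_3
Solving with the normalization constraint gives π = (0.2505, 0.3796, 0.3699).
So the stationary probability of Brand B is 0.3796.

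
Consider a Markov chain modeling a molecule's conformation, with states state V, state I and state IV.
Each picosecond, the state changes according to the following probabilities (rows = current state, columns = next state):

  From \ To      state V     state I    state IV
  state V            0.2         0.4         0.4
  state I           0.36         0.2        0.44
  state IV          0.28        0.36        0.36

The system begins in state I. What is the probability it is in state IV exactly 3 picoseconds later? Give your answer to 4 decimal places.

0.3981

Propagate the distribution vector 3 picoseconds from state I.
After 0 picoseconds: (0.0000, 1.0000, 0.0000)
After 1 picosecond: (0.3600, 0.2000, 0.4400)
After 2 picoseconds: (0.2672, 0.3424, 0.3904)
After 3 picoseconds: (0.2860, 0.3159, 0.3981)
P(in state IV after 3 picoseconds) = 0.3981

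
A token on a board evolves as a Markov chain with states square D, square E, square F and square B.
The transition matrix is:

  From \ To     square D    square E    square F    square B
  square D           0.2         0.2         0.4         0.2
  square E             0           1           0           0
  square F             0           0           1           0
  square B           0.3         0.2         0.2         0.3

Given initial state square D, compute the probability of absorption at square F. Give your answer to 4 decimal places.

0.6400

Let h(s) be the probability of absorption at square F starting from transient state s. Then h(square F) = 1 and h(square E) = 0. By first-step analysis:
h(square D) = 0.2·h(square D) + 0.2·0 + 0.4·1 + 0.2·h(square B)
h(square B) = 0.3·h(square D) + 0.2·0 + 0.2·1 + 0.3·h(square B)
Solving: h(square D) = 0.6400, h(square B) = 0.5600.
Starting from square D, the probability is 0.6400.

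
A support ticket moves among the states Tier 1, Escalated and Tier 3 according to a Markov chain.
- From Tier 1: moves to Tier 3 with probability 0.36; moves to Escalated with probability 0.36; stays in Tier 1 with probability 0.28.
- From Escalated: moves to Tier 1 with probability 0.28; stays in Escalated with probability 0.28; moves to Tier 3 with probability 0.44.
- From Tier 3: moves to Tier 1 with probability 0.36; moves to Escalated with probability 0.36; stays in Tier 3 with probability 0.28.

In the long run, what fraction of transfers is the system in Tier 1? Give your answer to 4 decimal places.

Let the stationary distribution be π with π = πP and π_1 + π_2 + π_3 = 1.
π_1 = 0.28·π_1 + 0.28·π_2 + 0.36·π_3
π_2 = 0.36·π_1 + 0.28·π_2 + 0.36·π_3
Solving with the normalization constraint gives π = (0.3086, 0.3333, 0.3580).
So the stationary probability of Tier 1 is 0.3086.

0.3086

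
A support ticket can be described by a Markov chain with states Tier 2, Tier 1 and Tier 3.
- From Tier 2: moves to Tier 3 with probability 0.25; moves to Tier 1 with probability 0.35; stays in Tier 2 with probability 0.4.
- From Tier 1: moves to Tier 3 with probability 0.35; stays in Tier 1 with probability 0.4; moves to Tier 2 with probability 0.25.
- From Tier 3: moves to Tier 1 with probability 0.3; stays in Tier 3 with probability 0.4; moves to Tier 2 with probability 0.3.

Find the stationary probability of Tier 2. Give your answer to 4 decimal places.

0.3138

Let the stationary distribution be π with π = πP and π_1 + π_2 + π_3 = 1.
π_1 = 0.4·π_1 + 0.25·π_2 + 0.3·π_3
π_2 = 0.35·π_1 + 0.4·π_2 + 0.3·π_3
Solving with the normalization constraint gives π = (0.3138, 0.3508, 0.3354).
So the stationary probability of Tier 2 is 0.3138.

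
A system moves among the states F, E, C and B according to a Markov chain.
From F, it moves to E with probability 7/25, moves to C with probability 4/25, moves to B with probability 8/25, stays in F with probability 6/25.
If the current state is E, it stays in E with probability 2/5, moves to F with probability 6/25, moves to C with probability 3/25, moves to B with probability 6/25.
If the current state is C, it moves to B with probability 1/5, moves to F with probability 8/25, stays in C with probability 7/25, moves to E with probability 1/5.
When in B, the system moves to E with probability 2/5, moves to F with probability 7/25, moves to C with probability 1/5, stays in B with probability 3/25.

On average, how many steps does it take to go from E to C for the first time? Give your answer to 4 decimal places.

Let t(s) be the expected number of steps to first reach C from state s, with t(C) = 0. Conditioning on the first step:
t(F) = 1 + 0.24·t(F) + 0.28·t(E) + 0.32·t(B)
t(E) = 1 + 0.24·t(F) + 0.4·t(E) + 0.24·t(B)
t(B) = 1 + 0.28·t(F) + 0.4·t(E) + 0.12·t(B)
Solving: t(F) = 6.4236, t(E) = 6.7323, t(B) = 6.2404.
Expected steps from E to C: 6.7323.

6.7323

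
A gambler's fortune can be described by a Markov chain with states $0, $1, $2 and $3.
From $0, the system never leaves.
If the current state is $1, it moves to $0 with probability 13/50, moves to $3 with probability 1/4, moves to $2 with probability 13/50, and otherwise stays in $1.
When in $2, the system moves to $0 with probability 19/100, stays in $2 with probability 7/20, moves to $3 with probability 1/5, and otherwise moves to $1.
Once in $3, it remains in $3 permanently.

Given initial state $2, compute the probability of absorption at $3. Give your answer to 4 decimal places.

0.5059

Let h(s) be the probability of absorption at $3 starting from transient state s. Then h($3) = 1 and h($0) = 0. By first-step analysis:
h($1) = 0.26·0 + 0.23·h($1) + 0.26·h($2) + 0.25·1
h($2) = 0.19·0 + 0.26·h($1) + 0.35·h($2) + 0.2·1
Solving: h($1) = 0.4955, h($2) = 0.5059.
Starting from $2, the probability is 0.5059.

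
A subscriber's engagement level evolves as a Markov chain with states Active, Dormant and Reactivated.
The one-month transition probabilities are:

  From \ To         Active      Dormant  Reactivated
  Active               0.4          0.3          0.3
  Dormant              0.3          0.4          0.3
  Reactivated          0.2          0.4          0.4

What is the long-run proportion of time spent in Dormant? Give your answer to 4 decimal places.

Let the stationary distribution be π with π = πP and π_1 + π_2 + π_3 = 1.
π_1 = 0.4·π_1 + 0.3·π_2 + 0.2·π_3
π_2 = 0.3·π_1 + 0.4·π_2 + 0.4·π_3
Solving with the normalization constraint gives π = (0.2963, 0.3704, 0.3333).
So the stationary probability of Dormant is 0.3704.

0.3704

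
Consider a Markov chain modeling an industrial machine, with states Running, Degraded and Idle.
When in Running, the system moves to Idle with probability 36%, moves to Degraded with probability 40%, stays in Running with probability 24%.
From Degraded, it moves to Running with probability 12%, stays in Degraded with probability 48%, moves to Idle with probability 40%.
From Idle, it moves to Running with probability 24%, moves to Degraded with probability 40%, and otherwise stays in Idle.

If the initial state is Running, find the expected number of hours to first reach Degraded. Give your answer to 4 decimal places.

Let t(s) be the expected number of hours to first reach Degraded from state s, with t(Degraded) = 0. Conditioning on the first hour:
t(Running) = 1 + 0.24·t(Running) + 0.36·t(Idle)
t(Idle) = 1 + 0.24·t(Running) + 0.36·t(Idle)
Solving: t(Running) = 2.5000, t(Idle) = 2.5000.
Expected hours from Running to Degraded: 2.5000.

2.5000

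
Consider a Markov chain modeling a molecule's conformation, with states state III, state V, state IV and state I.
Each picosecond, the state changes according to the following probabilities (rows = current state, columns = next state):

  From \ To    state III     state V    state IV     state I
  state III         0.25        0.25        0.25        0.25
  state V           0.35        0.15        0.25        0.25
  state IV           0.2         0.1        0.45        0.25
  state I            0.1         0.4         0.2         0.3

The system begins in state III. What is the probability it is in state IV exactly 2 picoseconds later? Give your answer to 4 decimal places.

0.2875

Propagate the distribution vector 2 picoseconds from state III.
After 0 picoseconds: (1.0000, 0.0000, 0.0000, 0.0000)
After 1 picosecond: (0.2500, 0.2500, 0.2500, 0.2500)
After 2 picoseconds: (0.2250, 0.2250, 0.2875, 0.2625)
P(in state IV after 2 picoseconds) = 0.2875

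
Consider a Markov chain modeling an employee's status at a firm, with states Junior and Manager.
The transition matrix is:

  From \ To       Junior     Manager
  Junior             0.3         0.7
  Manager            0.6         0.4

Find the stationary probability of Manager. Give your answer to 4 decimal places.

0.5385

Let the stationary distribution be π with π = πP and π_1 + π_2 = 1.
π_1 = 0.3·π_1 + 0.6·π_2
Solving with the normalization constraint gives π = (0.4615, 0.5385).
So the stationary probability of Manager is 0.5385.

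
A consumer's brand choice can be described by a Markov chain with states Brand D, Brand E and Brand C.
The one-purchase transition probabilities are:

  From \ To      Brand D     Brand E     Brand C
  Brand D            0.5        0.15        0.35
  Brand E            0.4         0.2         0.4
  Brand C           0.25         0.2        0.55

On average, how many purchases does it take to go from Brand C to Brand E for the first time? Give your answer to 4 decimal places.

5.4545

Let t(s) be the expected number of purchases to first reach Brand E from state s, with t(Brand E) = 0. Conditioning on the first purchase:
t(Brand D) = 1 + 0.5·t(Brand D) + 0.35·t(Brand C)
t(Brand C) = 1 + 0.25·t(Brand D) + 0.55·t(Brand C)
Solving: t(Brand D) = 5.8182, t(Brand C) = 5.4545.
Expected purchases from Brand C to Brand E: 5.4545.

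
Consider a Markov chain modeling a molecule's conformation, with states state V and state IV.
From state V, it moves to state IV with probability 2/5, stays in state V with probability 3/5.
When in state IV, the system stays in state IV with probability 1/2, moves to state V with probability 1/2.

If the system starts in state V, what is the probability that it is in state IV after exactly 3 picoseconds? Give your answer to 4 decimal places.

Propagate the distribution vector 3 picoseconds from state V.
After 0 picoseconds: (1.0000, 0.0000)
After 1 picosecond: (0.6000, 0.4000)
After 2 picoseconds: (0.5600, 0.4400)
After 3 picoseconds: (0.5560, 0.4440)
P(in state IV after 3 picoseconds) = 0.4440

0.4440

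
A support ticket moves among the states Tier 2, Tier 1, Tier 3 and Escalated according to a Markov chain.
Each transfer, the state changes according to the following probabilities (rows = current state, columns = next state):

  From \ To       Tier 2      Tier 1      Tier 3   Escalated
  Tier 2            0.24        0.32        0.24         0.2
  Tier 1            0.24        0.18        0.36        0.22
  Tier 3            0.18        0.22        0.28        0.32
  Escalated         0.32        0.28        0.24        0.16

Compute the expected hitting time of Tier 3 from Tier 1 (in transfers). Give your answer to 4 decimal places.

Let t(s) be the expected number of transfers to first reach Tier 3 from state s, with t(Tier 3) = 0. Conditioning on the first transfer:
t(Tier 2) = 1 + 0.24·t(Tier 2) + 0.32·t(Tier 1) + 0.2·t(Escalated)
t(Tier 1) = 1 + 0.24·t(Tier 2) + 0.18·t(Tier 1) + 0.22·t(Escalated)
t(Escalated) = 1 + 0.32·t(Tier 2) + 0.28·t(Tier 1) + 0.16·t(Escalated)
Solving: t(Tier 2) = 3.6650, t(Tier 1) = 3.2795, t(Escalated) = 3.6798.
Expected transfers from Tier 1 to Tier 3: 3.2795.

3.2795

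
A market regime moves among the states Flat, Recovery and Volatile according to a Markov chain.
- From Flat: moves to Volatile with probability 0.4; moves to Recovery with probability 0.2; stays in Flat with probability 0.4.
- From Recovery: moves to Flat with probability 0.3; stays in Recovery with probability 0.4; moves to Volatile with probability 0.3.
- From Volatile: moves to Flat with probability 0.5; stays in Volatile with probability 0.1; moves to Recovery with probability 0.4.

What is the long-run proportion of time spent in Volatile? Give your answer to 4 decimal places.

Let the stationary distribution be π with π = πP and π_1 + π_2 + π_3 = 1.
π_1 = 0.4·π_1 + 0.3·π_2 + 0.5·π_3
π_2 = 0.2·π_1 + 0.4·π_2 + 0.4·π_3
Solving with the normalization constraint gives π = (0.3962, 0.3208, 0.2830).
So the stationary probability of Volatile is 0.2830.

0.2830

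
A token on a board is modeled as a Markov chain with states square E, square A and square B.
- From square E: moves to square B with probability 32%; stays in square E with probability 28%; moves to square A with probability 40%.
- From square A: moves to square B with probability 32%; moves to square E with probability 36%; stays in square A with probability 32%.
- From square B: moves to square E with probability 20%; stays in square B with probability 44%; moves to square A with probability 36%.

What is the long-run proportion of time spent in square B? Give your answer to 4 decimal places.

0.3636

Let the stationary distribution be π with π = πP and π_1 + π_2 + π_3 = 1.
π_1 = 0.28·π_1 + 0.36·π_2 + 0.2·π_3
π_2 = 0.4·π_1 + 0.32·π_2 + 0.36·π_3
Solving with the normalization constraint gives π = (0.2795, 0.3569, 0.3636).
So the stationary probability of square B is 0.3636.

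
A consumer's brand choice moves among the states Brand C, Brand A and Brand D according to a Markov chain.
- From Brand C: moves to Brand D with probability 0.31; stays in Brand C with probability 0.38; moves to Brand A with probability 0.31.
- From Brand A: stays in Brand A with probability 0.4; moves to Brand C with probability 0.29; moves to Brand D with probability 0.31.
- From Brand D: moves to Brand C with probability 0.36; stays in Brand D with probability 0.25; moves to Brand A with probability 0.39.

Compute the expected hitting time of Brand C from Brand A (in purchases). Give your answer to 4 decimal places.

Let t(s) be the expected number of purchases to first reach Brand C from state s, with t(Brand C) = 0. Conditioning on the first purchase:
t(Brand A) = 1 + 0.4·t(Brand A) + 0.31·t(Brand D)
t(Brand D) = 1 + 0.39·t(Brand A) + 0.25·t(Brand D)
Solving: t(Brand A) = 3.2209, t(Brand D) = 3.0082.
Expected purchases from Brand A to Brand C: 3.2209.

3.2209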